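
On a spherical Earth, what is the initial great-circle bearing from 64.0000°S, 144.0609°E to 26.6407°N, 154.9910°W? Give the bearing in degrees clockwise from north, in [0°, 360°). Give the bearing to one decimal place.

Δλ = -154.9910 − 144.0609 = -299.0519°; wrapped into (−180°, 180°]: 60.9481°.
θ = atan2( sin Δλ · cos φ₂ , cos φ₁ · sin φ₂ − sin φ₁ · cos φ₂ · cos Δλ )
  = atan2(0.78137, 0.58668) = 53.099° → normalised to [0°, 360°): 53.099°.

53.1°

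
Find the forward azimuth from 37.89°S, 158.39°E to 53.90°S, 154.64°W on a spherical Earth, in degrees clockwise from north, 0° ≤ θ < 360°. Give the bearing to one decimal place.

132.2°

Δλ = -154.64 − 158.39 = -313.03°; wrapped into (−180°, 180°]: 46.97°.
θ = atan2( sin Δλ · cos φ₂ , cos φ₁ · sin φ₂ − sin φ₁ · cos φ₂ · cos Δλ )
  = atan2(0.43070, -0.39074) = 132.215° → normalised to [0°, 360°): 132.215°.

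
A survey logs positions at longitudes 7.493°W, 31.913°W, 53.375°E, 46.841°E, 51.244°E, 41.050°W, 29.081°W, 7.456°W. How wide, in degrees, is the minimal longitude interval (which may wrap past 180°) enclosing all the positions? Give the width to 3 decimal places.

Sort the longitudes: -41.050°, -31.913°, -29.081°, -7.493°, -7.456°, +46.841°, +51.244°, +53.375°.
Eastward gaps between consecutive values (wrapping around): 9.137°, 2.832°, 21.588°, 0.037°, 54.297°, 4.403°, 2.131°, 265.575°.
Largest gap = 265.575° ⇒ minimal covering band is its complement: 360° − 265.575° = 94.425°.
Band runs from -41.050° eastward to +53.375°.

94.425°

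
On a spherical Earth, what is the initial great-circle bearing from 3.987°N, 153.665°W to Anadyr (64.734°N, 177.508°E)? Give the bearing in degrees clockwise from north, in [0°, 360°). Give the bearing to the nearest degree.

Δλ = 177.508 − -153.665 = 331.173°; wrapped into (−180°, 180°]: -28.827°.
θ = atan2( sin Δλ · cos φ₂ , cos φ₁ · sin φ₂ − sin φ₁ · cos φ₂ · cos Δλ )
  = atan2(-0.20580, 0.87615) = -13.219° → normalised to [0°, 360°): 346.781°.

347°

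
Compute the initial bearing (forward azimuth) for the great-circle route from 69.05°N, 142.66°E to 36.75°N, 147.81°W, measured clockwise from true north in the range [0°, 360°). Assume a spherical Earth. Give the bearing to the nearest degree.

94°

Δλ = -147.81 − 142.66 = -290.47°; wrapped into (−180°, 180°]: 69.53°.
θ = atan2( sin Δλ · cos φ₂ , cos φ₁ · sin φ₂ − sin φ₁ · cos φ₂ · cos Δλ )
  = atan2(0.75066, -0.04776) = 93.640° → normalised to [0°, 360°): 93.640°.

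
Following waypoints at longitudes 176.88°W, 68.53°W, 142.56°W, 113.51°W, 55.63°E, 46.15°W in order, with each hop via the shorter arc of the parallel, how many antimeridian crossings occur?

0

Leg 1: -176.88° → -68.53°, shortest Δλ = 108.35° (east) — does not cross 180°.
Leg 2: -68.53° → -142.56°, shortest Δλ = -74.03° (west) — does not cross 180°.
Leg 3: -142.56° → -113.51°, shortest Δλ = 29.05° (east) — does not cross 180°.
Leg 4: -113.51° → +55.63°, shortest Δλ = 169.14° (east) — does not cross 180°.
Leg 5: +55.63° → -46.15°, shortest Δλ = -101.78° (west) — does not cross 180°.
Total crossings: 0.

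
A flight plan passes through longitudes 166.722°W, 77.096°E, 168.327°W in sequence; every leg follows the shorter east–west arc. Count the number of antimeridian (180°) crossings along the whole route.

Leg 1: -166.722° → +77.096°, shortest Δλ = -116.182° (west) — crosses 180°.
Leg 2: +77.096° → -168.327°, shortest Δλ = 114.577° (east) — crosses 180°.
Total crossings: 2.

2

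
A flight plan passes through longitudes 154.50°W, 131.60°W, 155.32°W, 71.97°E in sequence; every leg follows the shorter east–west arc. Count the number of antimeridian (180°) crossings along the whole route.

Leg 1: -154.50° → -131.60°, shortest Δλ = 22.9° (east) — does not cross 180°.
Leg 2: -131.60° → -155.32°, shortest Δλ = -23.72° (west) — does not cross 180°.
Leg 3: -155.32° → +71.97°, shortest Δλ = -132.71° (west) — crosses 180°.
Total crossings: 1.

1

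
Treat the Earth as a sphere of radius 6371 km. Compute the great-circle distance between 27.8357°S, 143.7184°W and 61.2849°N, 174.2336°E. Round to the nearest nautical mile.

Δλ = 174.2336 − -143.7184 = 317.9520°; wrapped into (−180°, 180°]: -42.0480°.
Δφ = 61.2849 − -27.8357 = 89.1206°.
a = sin²(Δφ/2) + cos φ₁ · cos φ₂ · sin²(Δλ/2) = 0.547009.
c = 2·atan2(√a, √(1−a)) = 1.66495 rad → d = 6371·c ≈ 10607.42 km ≈ 5727.55 nmi.

5728 nmi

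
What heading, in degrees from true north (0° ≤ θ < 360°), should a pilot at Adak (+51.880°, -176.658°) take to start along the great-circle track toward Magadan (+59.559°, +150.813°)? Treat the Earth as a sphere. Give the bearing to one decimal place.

305.8°

Δλ = 150.813 − -176.658 = 327.471°; wrapped into (−180°, 180°]: -32.529°.
θ = atan2( sin Δλ · cos φ₂ , cos φ₁ · sin φ₂ − sin φ₁ · cos φ₂ · cos Δλ )
  = atan2(-0.27244, 0.19615) = -54.246° → normalised to [0°, 360°): 305.754°.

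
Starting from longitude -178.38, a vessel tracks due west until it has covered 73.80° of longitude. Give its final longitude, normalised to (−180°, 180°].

+107.82°

Start at -178.38°; shift −73.80° → -252.18°.
-252.18° lies outside (−180°, 180°]; add 360° → +107.82°.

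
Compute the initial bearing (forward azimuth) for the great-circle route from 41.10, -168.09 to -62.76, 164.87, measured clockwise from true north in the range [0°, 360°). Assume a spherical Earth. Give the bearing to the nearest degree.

Δλ = 164.87 − -168.09 = 332.96°; wrapped into (−180°, 180°]: -27.04°.
θ = atan2( sin Δλ · cos φ₂ , cos φ₁ · sin φ₂ − sin φ₁ · cos φ₂ · cos Δλ )
  = atan2(-0.20808, -0.93799) = -167.492° → normalised to [0°, 360°): 192.508°.

193°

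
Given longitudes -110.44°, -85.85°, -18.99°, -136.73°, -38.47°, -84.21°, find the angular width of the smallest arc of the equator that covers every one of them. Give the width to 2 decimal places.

Sort the longitudes: -136.73°, -110.44°, -85.85°, -84.21°, -38.47°, -18.99°.
Eastward gaps between consecutive values (wrapping around): 26.29°, 24.59°, 1.64°, 45.74°, 19.48°, 242.26°.
Largest gap = 242.26° ⇒ minimal covering band is its complement: 360° − 242.26° = 117.74°.
Band runs from -136.73° eastward to -18.99°.

117.74°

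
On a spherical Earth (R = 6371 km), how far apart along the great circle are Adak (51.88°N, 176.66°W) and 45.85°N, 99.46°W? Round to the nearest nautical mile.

Δλ = -99.46 − -176.66 = 77.20°.
Δφ = 45.85 − 51.88 = -6.03°.
a = sin²(Δφ/2) + cos φ₁ · cos φ₂ · sin²(Δλ/2) = 0.170126.
c = 2·atan2(√a, √(1−a)) = 0.85031 rad → d = 6371·c ≈ 5417.35 km ≈ 2925.13 nmi.

2925 nmi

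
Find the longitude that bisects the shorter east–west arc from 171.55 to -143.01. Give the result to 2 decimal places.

-165.73°

Signed shortest Δλ from +171.55° to -143.01° is +45.44°.
Midpoint longitude = +171.55° + (+45.44°)/2 = +171.55° + 22.72° = +194.27°.
Normalise into (−180°, 180°]: -165.73°.
(The naïve average (+171.55 + -143.01)/2 = 14.27° is on the wrong side of the globe.)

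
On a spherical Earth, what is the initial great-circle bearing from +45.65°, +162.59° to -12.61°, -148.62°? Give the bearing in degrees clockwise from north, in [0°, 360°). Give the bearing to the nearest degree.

130°

Δλ = -148.62 − 162.59 = -311.21°; wrapped into (−180°, 180°]: 48.79°.
θ = atan2( sin Δλ · cos φ₂ , cos φ₁ · sin φ₂ − sin φ₁ · cos φ₂ · cos Δλ )
  = atan2(0.73415, -0.61236) = 129.831° → normalised to [0°, 360°): 129.831°.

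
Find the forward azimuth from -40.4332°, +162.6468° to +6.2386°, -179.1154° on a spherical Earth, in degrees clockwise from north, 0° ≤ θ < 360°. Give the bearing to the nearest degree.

Δλ = -179.1154 − 162.6468 = -341.7622°; wrapped into (−180°, 180°]: 18.2378°.
θ = atan2( sin Δλ · cos φ₂ , cos φ₁ · sin φ₂ − sin φ₁ · cos φ₂ · cos Δλ )
  = atan2(0.31111, 0.69505) = 24.114° → normalised to [0°, 360°): 24.114°.

24°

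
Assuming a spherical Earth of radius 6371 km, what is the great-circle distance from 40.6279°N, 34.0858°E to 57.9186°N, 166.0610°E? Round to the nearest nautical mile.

Δλ = 166.0610 − 34.0858 = 131.9752°.
Δφ = 57.9186 − 40.6279 = 17.2907°.
a = sin²(Δφ/2) + cos φ₁ · cos φ₂ · sin²(Δλ/2) = 0.358943.
c = 2·atan2(√a, √(1−a)) = 1.28480 rad → d = 6371·c ≈ 8185.45 km ≈ 4419.79 nmi.

4420 nmi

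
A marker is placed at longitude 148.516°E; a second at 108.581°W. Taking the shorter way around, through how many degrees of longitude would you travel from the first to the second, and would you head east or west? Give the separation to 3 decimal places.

Raw difference: -108.581 − 148.516 = -257.097°.
Normalise into (−180°, 180°]: -257.097° + 360° = 102.903°.
Positive ⇒ the second point lies to the east; separation 102.903°.

102.903° east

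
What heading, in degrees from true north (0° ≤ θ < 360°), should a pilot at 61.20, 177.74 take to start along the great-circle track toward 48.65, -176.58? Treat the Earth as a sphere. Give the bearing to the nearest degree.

163°

Δλ = -176.58 − 177.74 = -354.32°; wrapped into (−180°, 180°]: 5.68°.
θ = atan2( sin Δλ · cos φ₂ , cos φ₁ · sin φ₂ − sin φ₁ · cos φ₂ · cos Δλ )
  = atan2(0.06539, -0.21445) = 163.043° → normalised to [0°, 360°): 163.043°.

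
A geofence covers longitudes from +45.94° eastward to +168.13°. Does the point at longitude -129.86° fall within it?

Band width going east from +45.94° to +168.13°: ((168.13 − 45.94) mod 360) = 122.19°.
Offset of -129.86° east of the west edge: ((-129.86 − 45.94) mod 360) = 184.20°.
184.20° > 122.19° ⇒ outside.

No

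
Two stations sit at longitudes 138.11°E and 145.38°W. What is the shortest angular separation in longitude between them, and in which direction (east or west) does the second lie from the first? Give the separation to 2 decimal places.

76.51° east

Raw difference: -145.38 − 138.11 = -283.49°.
Normalise into (−180°, 180°]: -283.49° + 360° = 76.51°.
Positive ⇒ the second point lies to the east; separation 76.51°.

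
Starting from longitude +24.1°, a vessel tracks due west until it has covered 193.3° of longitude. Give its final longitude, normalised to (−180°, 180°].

Start at +24.1°; shift −193.3° → -169.2°.
-169.2° already lies in (−180°, 180°].

-169.2°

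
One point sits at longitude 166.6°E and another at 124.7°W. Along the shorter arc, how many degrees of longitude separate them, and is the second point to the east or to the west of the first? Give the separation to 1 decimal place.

68.7° east

Raw difference: -124.7 − 166.6 = -291.3°.
Normalise into (−180°, 180°]: -291.3° + 360° = 68.7°.
Positive ⇒ the second point lies to the east; separation 68.7°.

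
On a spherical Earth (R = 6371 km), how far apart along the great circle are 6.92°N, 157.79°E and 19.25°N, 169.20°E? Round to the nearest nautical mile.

996 nmi

Δλ = 169.20 − 157.79 = 11.41°.
Δφ = 19.25 − 6.92 = 12.33°.
a = sin²(Δφ/2) + cos φ₁ · cos φ₂ · sin²(Δλ/2) = 0.020794.
c = 2·atan2(√a, √(1−a)) = 0.28941 rad → d = 6371·c ≈ 1843.85 km ≈ 995.60 nmi.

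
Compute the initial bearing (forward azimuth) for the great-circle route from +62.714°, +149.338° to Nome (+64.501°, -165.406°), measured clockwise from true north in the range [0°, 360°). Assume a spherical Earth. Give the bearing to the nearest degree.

65°

Δλ = -165.406 − 149.338 = -314.744°; wrapped into (−180°, 180°]: 45.256°.
θ = atan2( sin Δλ · cos φ₂ , cos φ₁ · sin φ₂ − sin φ₁ · cos φ₂ · cos Δλ )
  = atan2(0.30576, 0.14445) = 64.712° → normalised to [0°, 360°): 64.712°.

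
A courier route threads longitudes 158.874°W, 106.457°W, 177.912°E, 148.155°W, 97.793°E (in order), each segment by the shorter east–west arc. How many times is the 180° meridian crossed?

Leg 1: -158.874° → -106.457°, shortest Δλ = 52.417° (east) — does not cross 180°.
Leg 2: -106.457° → +177.912°, shortest Δλ = -75.631° (west) — crosses 180°.
Leg 3: +177.912° → -148.155°, shortest Δλ = 33.933° (east) — crosses 180°.
Leg 4: -148.155° → +97.793°, shortest Δλ = -114.052° (west) — crosses 180°.
Total crossings: 3.

3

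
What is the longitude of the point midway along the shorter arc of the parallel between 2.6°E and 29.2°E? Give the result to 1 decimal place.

Signed shortest Δλ from +2.6° to +29.2° is +26.6°.
Midpoint longitude = +2.6° + (+26.6°)/2 = +2.6° + 13.3° = +15.9°.

15.9°E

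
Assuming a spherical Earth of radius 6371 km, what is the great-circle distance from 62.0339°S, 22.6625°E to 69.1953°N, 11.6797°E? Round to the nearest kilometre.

14618 km

Δλ = 11.6797 − 22.6625 = -10.9828°.
Δφ = 69.1953 − -62.0339 = 131.2292°.
a = sin²(Δφ/2) + cos φ₁ · cos φ₂ · sin²(Δλ/2) = 0.831062.
c = 2·atan2(√a, √(1−a)) = 2.29445 rad → d = 6371·c ≈ 14617.91 km.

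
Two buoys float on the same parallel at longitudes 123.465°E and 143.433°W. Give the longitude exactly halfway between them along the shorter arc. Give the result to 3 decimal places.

170.016°E

Signed shortest Δλ from +123.465° to -143.433° is +93.102°.
Midpoint longitude = +123.465° + (+93.102°)/2 = +123.465° + 46.551° = +170.016°.
(The naïve average (+123.465 + -143.433)/2 = -9.984° is on the wrong side of the globe.)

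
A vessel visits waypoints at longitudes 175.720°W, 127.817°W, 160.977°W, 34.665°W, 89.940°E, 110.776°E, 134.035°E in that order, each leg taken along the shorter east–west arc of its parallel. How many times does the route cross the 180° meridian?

Leg 1: -175.720° → -127.817°, shortest Δλ = 47.903° (east) — does not cross 180°.
Leg 2: -127.817° → -160.977°, shortest Δλ = -33.16° (west) — does not cross 180°.
Leg 3: -160.977° → -34.665°, shortest Δλ = 126.312° (east) — does not cross 180°.
Leg 4: -34.665° → +89.940°, shortest Δλ = 124.605° (east) — does not cross 180°.
Leg 5: +89.940° → +110.776°, shortest Δλ = 20.836° (east) — does not cross 180°.
Leg 6: +110.776° → +134.035°, shortest Δλ = 23.259° (east) — does not cross 180°.
Total crossings: 0.

0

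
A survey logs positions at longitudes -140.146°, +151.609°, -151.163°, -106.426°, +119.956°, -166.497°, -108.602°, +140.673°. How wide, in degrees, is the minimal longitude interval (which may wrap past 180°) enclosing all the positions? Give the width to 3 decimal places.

133.618°

Sort the longitudes: -166.497°, -151.163°, -140.146°, -108.602°, -106.426°, +119.956°, +140.673°, +151.609°.
Eastward gaps between consecutive values (wrapping around): 15.334°, 11.017°, 31.544°, 2.176°, 226.382°, 20.717°, 10.936°, 41.894°.
Largest gap = 226.382° ⇒ minimal covering band is its complement: 360° − 226.382° = 133.618°.
Band runs from +119.956° eastward to -106.426°, crossing the antimeridian.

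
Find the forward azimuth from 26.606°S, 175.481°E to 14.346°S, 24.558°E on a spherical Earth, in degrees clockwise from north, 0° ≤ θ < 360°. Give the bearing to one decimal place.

218.1°

Δλ = 24.558 − 175.481 = -150.923°.
θ = atan2( sin Δλ · cos φ₂ , cos φ₁ · sin φ₂ − sin φ₁ · cos φ₂ · cos Δλ )
  = atan2(-0.47083, -0.60074) = -141.913° → normalised to [0°, 360°): 218.087°.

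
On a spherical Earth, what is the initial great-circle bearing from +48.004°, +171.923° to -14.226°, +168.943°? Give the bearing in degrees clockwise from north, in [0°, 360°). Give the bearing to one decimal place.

Δλ = 168.943 − 171.923 = -2.980°.
θ = atan2( sin Δλ · cos φ₂ , cos φ₁ · sin φ₂ − sin φ₁ · cos φ₂ · cos Δλ )
  = atan2(-0.05039, -0.88385) = -176.737° → normalised to [0°, 360°): 183.263°.

183.3°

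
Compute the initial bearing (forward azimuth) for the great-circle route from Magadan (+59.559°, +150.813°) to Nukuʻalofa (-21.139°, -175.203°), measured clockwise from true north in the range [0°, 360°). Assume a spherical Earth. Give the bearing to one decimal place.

148.5°

Δλ = -175.203 − 150.813 = -326.016°; wrapped into (−180°, 180°]: 33.984°.
θ = atan2( sin Δλ · cos φ₂ , cos φ₁ · sin φ₂ − sin φ₁ · cos φ₂ · cos Δλ )
  = atan2(0.52135, -0.84950) = 148.462° → normalised to [0°, 360°): 148.462°.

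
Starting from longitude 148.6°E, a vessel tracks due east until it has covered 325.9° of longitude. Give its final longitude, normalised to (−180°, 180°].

114.5°E

Start at +148.6°; shift +325.9° → +474.5°.
+474.5° lies outside (−180°, 180°]; subtract 360° → +114.5°.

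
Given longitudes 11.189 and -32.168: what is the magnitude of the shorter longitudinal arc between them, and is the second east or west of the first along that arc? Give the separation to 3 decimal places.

43.357° west

Raw difference: -32.168 − 11.189 = -43.357°.
Normalise into (−180°, 180°]: -43.357° stays -43.357°.
Negative ⇒ the second point lies to the west; separation 43.357°.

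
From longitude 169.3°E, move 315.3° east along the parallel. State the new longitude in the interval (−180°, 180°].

124.6°E

Start at +169.3°; shift +315.3° → +484.6°.
+484.6° lies outside (−180°, 180°]; subtract 360° → +124.6°.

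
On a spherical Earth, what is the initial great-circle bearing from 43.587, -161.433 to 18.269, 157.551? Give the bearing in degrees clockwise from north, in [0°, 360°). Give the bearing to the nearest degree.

247°

Δλ = 157.551 − -161.433 = 318.984°; wrapped into (−180°, 180°]: -41.016°.
θ = atan2( sin Δλ · cos φ₂ , cos φ₁ · sin φ₂ − sin φ₁ · cos φ₂ · cos Δλ )
  = atan2(-0.62319, -0.26693) = -113.187° → normalised to [0°, 360°): 246.813°.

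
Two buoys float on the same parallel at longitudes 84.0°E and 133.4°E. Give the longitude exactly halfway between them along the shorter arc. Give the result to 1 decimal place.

108.7°E

Signed shortest Δλ from +84.0° to +133.4° is +49.4°.
Midpoint longitude = +84.0° + (+49.4°)/2 = +84.0° + 24.7° = +108.7°.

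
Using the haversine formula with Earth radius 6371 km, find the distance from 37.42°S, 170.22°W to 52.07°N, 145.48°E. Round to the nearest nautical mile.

5852 nmi

Δλ = 145.48 − -170.22 = 315.70°; wrapped into (−180°, 180°]: -44.30°.
Δφ = 52.07 − -37.42 = 89.49°.
a = sin²(Δφ/2) + cos φ₁ · cos φ₂ · sin²(Δλ/2) = 0.564948.
c = 2·atan2(√a, √(1−a)) = 1.70106 rad → d = 6371·c ≈ 10837.46 km ≈ 5851.76 nmi.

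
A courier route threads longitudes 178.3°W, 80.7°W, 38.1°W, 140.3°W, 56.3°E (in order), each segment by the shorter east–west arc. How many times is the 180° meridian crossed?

Leg 1: -178.3° → -80.7°, shortest Δλ = 97.6° (east) — does not cross 180°.
Leg 2: -80.7° → -38.1°, shortest Δλ = 42.6° (east) — does not cross 180°.
Leg 3: -38.1° → -140.3°, shortest Δλ = -102.2° (west) — does not cross 180°.
Leg 4: -140.3° → +56.3°, shortest Δλ = -163.4° (west) — crosses 180°.
Total crossings: 1.

1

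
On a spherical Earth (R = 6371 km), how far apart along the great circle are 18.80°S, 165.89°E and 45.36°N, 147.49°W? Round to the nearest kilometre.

Δλ = -147.49 − 165.89 = -313.38°; wrapped into (−180°, 180°]: 46.62°.
Δφ = 45.36 − -18.80 = 64.16°.
a = sin²(Δφ/2) + cos φ₁ · cos φ₂ · sin²(Δλ/2) = 0.386224.
c = 2·atan2(√a, √(1−a)) = 1.34123 rad → d = 6371·c ≈ 8544.99 km.

8545 km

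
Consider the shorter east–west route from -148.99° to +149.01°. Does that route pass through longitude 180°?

Yes

Naïve |149.01 − -148.99| = 298.0° > 180°, so the shorter arc goes the other way round — across 180°.
Signed shortest Δλ = ((149.01 − -148.99 + 180) mod 360) − 180 = -62.0°.
Going west by 62.0° from -148.99° passes through 180° before reaching +149.01°.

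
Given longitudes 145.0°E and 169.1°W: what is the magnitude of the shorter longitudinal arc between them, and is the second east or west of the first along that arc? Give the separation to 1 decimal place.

45.9° east

Raw difference: -169.1 − 145.0 = -314.1°.
Normalise into (−180°, 180°]: -314.1° + 360° = 45.9°.
Positive ⇒ the second point lies to the east; separation 45.9°.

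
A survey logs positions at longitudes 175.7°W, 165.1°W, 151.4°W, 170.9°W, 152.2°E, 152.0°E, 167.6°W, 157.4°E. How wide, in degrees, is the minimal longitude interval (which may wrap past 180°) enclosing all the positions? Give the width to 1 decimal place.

56.6°

Sort the longitudes: -175.7°, -170.9°, -167.6°, -165.1°, -151.4°, +152.0°, +152.2°, +157.4°.
Eastward gaps between consecutive values (wrapping around): 4.8°, 3.3°, 2.5°, 13.7°, 303.4°, 0.2°, 5.2°, 26.9°.
Largest gap = 303.4° ⇒ minimal covering band is its complement: 360° − 303.4° = 56.6°.
Band runs from +152.0° eastward to -151.4°, crossing the antimeridian.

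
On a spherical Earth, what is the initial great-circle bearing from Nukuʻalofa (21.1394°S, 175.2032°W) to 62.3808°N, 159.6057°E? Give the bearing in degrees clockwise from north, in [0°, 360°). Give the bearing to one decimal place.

Δλ = 159.6057 − -175.2032 = 334.8089°; wrapped into (−180°, 180°]: -25.1911°.
θ = atan2( sin Δλ · cos φ₂ , cos φ₁ · sin φ₂ − sin φ₁ · cos φ₂ · cos Δλ )
  = atan2(-0.19732, 0.97771) = -11.410° → normalised to [0°, 360°): 348.590°.

348.6°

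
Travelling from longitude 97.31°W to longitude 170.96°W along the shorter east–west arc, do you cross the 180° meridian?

No

Signed shortest Δλ = ((-170.96 − -97.31 + 180) mod 360) − 180 = -73.65°.
Going west by 73.65° from -97.31° reaches -170.96° without touching 180°.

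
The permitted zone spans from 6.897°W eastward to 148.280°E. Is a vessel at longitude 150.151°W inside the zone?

Band width going east from -6.897° to +148.280°: ((148.280 − -6.897) mod 360) = 155.177°.
Offset of -150.151° east of the west edge: ((-150.151 − -6.897) mod 360) = 216.746°.
216.746° > 155.177° ⇒ outside.

No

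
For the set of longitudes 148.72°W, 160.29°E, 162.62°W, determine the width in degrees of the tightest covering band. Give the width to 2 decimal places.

50.99°

Sort the longitudes: -162.62°, -148.72°, +160.29°.
Eastward gaps between consecutive values (wrapping around): 13.90°, 309.01°, 37.09°.
Largest gap = 309.01° ⇒ minimal covering band is its complement: 360° − 309.01° = 50.99°.
Band runs from +160.29° eastward to -148.72°, crossing the antimeridian.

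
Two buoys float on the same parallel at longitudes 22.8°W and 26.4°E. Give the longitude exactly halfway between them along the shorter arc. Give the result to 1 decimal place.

Signed shortest Δλ from -22.8° to +26.4° is +49.2°.
Midpoint longitude = -22.8° + (+49.2°)/2 = -22.8° + 24.6° = +1.8°.

1.8°E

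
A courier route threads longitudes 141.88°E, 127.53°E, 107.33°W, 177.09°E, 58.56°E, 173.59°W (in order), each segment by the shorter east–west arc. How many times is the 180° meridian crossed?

Leg 1: +141.88° → +127.53°, shortest Δλ = -14.35° (west) — does not cross 180°.
Leg 2: +127.53° → -107.33°, shortest Δλ = 125.14° (east) — crosses 180°.
Leg 3: -107.33° → +177.09°, shortest Δλ = -75.58° (west) — crosses 180°.
Leg 4: +177.09° → +58.56°, shortest Δλ = -118.53° (west) — does not cross 180°.
Leg 5: +58.56° → -173.59°, shortest Δλ = 127.85° (east) — crosses 180°.
Total crossings: 3.

3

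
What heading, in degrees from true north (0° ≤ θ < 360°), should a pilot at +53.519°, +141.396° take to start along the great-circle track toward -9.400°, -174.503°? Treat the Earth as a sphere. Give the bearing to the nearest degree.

Δλ = -174.503 − 141.396 = -315.899°; wrapped into (−180°, 180°]: 44.101°.
θ = atan2( sin Δλ · cos φ₂ , cos φ₁ · sin φ₂ − sin φ₁ · cos φ₂ · cos Δλ )
  = atan2(0.68658, -0.66676) = 134.161° → normalised to [0°, 360°): 134.161°.

134°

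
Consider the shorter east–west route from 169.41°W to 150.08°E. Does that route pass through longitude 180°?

Naïve |150.08 − -169.41| = 319.49° > 180°, so the shorter arc goes the other way round — across 180°.
Signed shortest Δλ = ((150.08 − -169.41 + 180) mod 360) − 180 = -40.51°.
Going west by 40.51° from -169.41° passes through 180° before reaching +150.08°.

Yes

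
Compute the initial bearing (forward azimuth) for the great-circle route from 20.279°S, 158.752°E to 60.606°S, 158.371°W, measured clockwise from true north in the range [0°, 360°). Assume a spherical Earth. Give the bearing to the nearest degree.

Δλ = -158.371 − 158.752 = -317.123°; wrapped into (−180°, 180°]: 42.877°.
θ = atan2( sin Δλ · cos φ₂ , cos φ₁ · sin φ₂ − sin φ₁ · cos φ₂ · cos Δλ )
  = atan2(0.33396, -0.69260) = 154.257° → normalised to [0°, 360°): 154.257°.

154°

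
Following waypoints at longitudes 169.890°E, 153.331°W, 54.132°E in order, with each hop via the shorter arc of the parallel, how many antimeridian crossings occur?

2

Leg 1: +169.890° → -153.331°, shortest Δλ = 36.779° (east) — crosses 180°.
Leg 2: -153.331° → +54.132°, shortest Δλ = -152.537° (west) — crosses 180°.
Total crossings: 2.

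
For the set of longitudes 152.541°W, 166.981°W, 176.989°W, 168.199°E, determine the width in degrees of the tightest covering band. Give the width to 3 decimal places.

Sort the longitudes: -176.989°, -166.981°, -152.541°, +168.199°.
Eastward gaps between consecutive values (wrapping around): 10.008°, 14.440°, 320.740°, 14.812°.
Largest gap = 320.740° ⇒ minimal covering band is its complement: 360° − 320.740° = 39.260°.
Band runs from +168.199° eastward to -152.541°, crossing the antimeridian.

39.260°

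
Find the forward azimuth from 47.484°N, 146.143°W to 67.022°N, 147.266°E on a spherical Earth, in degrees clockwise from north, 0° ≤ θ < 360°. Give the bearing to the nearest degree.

325°

Δλ = 147.266 − -146.143 = 293.409°; wrapped into (−180°, 180°]: -66.591°.
θ = atan2( sin Δλ · cos φ₂ , cos φ₁ · sin φ₂ − sin φ₁ · cos φ₂ · cos Δλ )
  = atan2(-0.35825, 0.50786) = -35.199° → normalised to [0°, 360°): 324.801°.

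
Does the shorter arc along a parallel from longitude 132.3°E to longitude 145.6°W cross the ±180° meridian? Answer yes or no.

Naïve |-145.6 − 132.3| = 277.9° > 180°, so the shorter arc goes the other way round — across 180°.
Signed shortest Δλ = ((-145.6 − 132.3 + 180) mod 360) − 180 = 82.1°.
Going east by 82.1° from +132.3° passes through 180° before reaching -145.6°.

Yes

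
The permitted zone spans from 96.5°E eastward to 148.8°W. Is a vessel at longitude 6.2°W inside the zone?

No

Band width going east from +96.5° to -148.8°: ((-148.8 − 96.5) mod 360) = 114.7°.
Offset of -6.2° east of the west edge: ((-6.2 − 96.5) mod 360) = 257.3°.
257.3° > 114.7° ⇒ outside.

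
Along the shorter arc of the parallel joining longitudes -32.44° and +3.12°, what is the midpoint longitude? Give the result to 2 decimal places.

-14.66°

Signed shortest Δλ from -32.44° to +3.12° is +35.56°.
Midpoint longitude = -32.44° + (+35.56°)/2 = -32.44° + 17.78° = -14.66°.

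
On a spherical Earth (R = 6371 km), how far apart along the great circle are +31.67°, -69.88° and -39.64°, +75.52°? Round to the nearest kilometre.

16788 km

Δλ = 75.52 − -69.88 = 145.40°.
Δφ = -39.64 − 31.67 = -71.31°.
a = sin²(Δφ/2) + cos φ₁ · cos φ₂ · sin²(Δλ/2) = 0.937213.
c = 2·atan2(√a, √(1−a)) = 2.63505 rad → d = 6371·c ≈ 16787.88 km.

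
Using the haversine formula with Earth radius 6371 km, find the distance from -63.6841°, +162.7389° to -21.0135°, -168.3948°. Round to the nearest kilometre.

Δλ = -168.3948 − 162.7389 = -331.1337°; wrapped into (−180°, 180°]: 28.8663°.
Δφ = -21.0135 − -63.6841 = 42.6706°.
a = sin²(Δφ/2) + cos φ₁ · cos φ₂ · sin²(Δλ/2) = 0.158079.
c = 2·atan2(√a, √(1−a)) = 0.81778 rad → d = 6371·c ≈ 5210.08 km.

5210 km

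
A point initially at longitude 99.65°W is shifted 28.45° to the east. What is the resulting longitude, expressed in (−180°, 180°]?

71.20°W

Start at -99.65°; shift +28.45° → -71.20°.
-71.20° already lies in (−180°, 180°].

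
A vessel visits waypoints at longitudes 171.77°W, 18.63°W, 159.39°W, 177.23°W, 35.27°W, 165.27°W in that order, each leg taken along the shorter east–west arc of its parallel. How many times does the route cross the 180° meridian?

Leg 1: -171.77° → -18.63°, shortest Δλ = 153.14° (east) — does not cross 180°.
Leg 2: -18.63° → -159.39°, shortest Δλ = -140.76° (west) — does not cross 180°.
Leg 3: -159.39° → -177.23°, shortest Δλ = -17.84° (west) — does not cross 180°.
Leg 4: -177.23° → -35.27°, shortest Δλ = 141.96° (east) — does not cross 180°.
Leg 5: -35.27° → -165.27°, shortest Δλ = -130.0° (west) — does not cross 180°.
Total crossings: 0.

0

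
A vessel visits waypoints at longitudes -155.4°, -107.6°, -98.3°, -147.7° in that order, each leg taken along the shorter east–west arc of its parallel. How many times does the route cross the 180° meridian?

Leg 1: -155.4° → -107.6°, shortest Δλ = 47.8° (east) — does not cross 180°.
Leg 2: -107.6° → -98.3°, shortest Δλ = 9.3° (east) — does not cross 180°.
Leg 3: -98.3° → -147.7°, shortest Δλ = -49.4° (west) — does not cross 180°.
Total crossings: 0.

0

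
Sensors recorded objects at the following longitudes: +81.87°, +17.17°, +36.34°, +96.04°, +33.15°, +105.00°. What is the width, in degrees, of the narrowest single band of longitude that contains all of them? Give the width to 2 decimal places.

Sort the longitudes: +17.17°, +33.15°, +36.34°, +81.87°, +96.04°, +105.00°.
Eastward gaps between consecutive values (wrapping around): 15.98°, 3.19°, 45.53°, 14.17°, 8.96°, 272.17°.
Largest gap = 272.17° ⇒ minimal covering band is its complement: 360° − 272.17° = 87.83°.
Band runs from +17.17° eastward to +105.00°.

87.83°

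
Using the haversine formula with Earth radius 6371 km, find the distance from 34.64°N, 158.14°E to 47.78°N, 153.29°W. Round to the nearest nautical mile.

Δλ = -153.29 − 158.14 = -311.43°; wrapped into (−180°, 180°]: 48.57°.
Δφ = 47.78 − 34.64 = 13.14°.
a = sin²(Δφ/2) + cos φ₁ · cos φ₂ · sin²(Δλ/2) = 0.106607.
c = 2·atan2(√a, √(1−a)) = 0.66521 rad → d = 6371·c ≈ 4238.06 km ≈ 2288.37 nmi.

2288 nmi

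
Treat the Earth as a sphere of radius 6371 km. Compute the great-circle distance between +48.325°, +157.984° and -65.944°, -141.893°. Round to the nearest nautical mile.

7395 nmi

Δλ = -141.893 − 157.984 = -299.877°; wrapped into (−180°, 180°]: 60.123°.
Δφ = -65.944 − 48.325 = -114.269°.
a = sin²(Δφ/2) + cos φ₁ · cos φ₂ · sin²(Δλ/2) = 0.773521.
c = 2·atan2(√a, √(1−a)) = 2.14962 rad → d = 6371·c ≈ 13695.25 km ≈ 7394.84 nmi.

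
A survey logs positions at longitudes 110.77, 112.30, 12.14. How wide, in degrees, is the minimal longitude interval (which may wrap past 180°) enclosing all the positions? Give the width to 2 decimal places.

100.16°

Sort the longitudes: +12.14°, +110.77°, +112.30°.
Eastward gaps between consecutive values (wrapping around): 98.63°, 1.53°, 259.84°.
Largest gap = 259.84° ⇒ minimal covering band is its complement: 360° − 259.84° = 100.16°.
Band runs from +12.14° eastward to +112.30°.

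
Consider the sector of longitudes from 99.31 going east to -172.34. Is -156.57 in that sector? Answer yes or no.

Band width going east from +99.31° to -172.34°: ((-172.34 − 99.31) mod 360) = 88.35°.
Offset of -156.57° east of the west edge: ((-156.57 − 99.31) mod 360) = 104.12°.
104.12° > 88.35° ⇒ outside.

No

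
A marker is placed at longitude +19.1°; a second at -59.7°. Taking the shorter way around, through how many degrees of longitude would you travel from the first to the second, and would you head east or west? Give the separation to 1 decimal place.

Raw difference: -59.7 − 19.1 = -78.8°.
Normalise into (−180°, 180°]: -78.8° stays -78.8°.
Negative ⇒ the second point lies to the west; separation 78.8°.

78.8° west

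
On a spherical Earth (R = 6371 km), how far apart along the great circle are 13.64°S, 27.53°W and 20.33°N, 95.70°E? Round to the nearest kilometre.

13960 km

Δλ = 95.70 − -27.53 = 123.23°.
Δφ = 20.33 − -13.64 = 33.97°.
a = sin²(Δφ/2) + cos φ₁ · cos φ₂ · sin²(Δλ/2) = 0.790651.
c = 2·atan2(√a, √(1−a)) = 2.19112 rad → d = 6371·c ≈ 13959.66 km.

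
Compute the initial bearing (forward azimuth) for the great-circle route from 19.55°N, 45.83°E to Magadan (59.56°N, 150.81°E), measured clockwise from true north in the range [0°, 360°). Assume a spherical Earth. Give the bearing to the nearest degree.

Δλ = 150.81 − 45.83 = 104.98°.
θ = atan2( sin Δλ · cos φ₂ , cos φ₁ · sin φ₂ − sin φ₁ · cos φ₂ · cos Δλ )
  = atan2(0.48942, 0.85628) = 29.751° → normalised to [0°, 360°): 29.751°.

30°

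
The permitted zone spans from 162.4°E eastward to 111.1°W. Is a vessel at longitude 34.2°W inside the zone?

Band width going east from +162.4° to -111.1°: ((-111.1 − 162.4) mod 360) = 86.5°.
Offset of -34.2° east of the west edge: ((-34.2 − 162.4) mod 360) = 163.4°.
163.4° > 86.5° ⇒ outside.

No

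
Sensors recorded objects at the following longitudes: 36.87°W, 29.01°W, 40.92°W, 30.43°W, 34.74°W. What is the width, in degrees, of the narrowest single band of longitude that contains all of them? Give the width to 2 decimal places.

11.91°

Sort the longitudes: -40.92°, -36.87°, -34.74°, -30.43°, -29.01°.
Eastward gaps between consecutive values (wrapping around): 4.05°, 2.13°, 4.31°, 1.42°, 348.09°.
Largest gap = 348.09° ⇒ minimal covering band is its complement: 360° − 348.09° = 11.91°.
Band runs from -40.92° eastward to -29.01°.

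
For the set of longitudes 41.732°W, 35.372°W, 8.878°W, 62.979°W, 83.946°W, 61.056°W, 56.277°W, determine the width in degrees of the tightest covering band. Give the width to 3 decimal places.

Sort the longitudes: -83.946°, -62.979°, -61.056°, -56.277°, -41.732°, -35.372°, -8.878°.
Eastward gaps between consecutive values (wrapping around): 20.967°, 1.923°, 4.779°, 14.545°, 6.360°, 26.494°, 284.932°.
Largest gap = 284.932° ⇒ minimal covering band is its complement: 360° − 284.932° = 75.068°.
Band runs from -83.946° eastward to -8.878°.

75.068°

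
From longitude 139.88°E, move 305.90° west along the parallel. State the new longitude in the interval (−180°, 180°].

166.02°W

Start at +139.88°; shift −305.90° → -166.02°.
-166.02° already lies in (−180°, 180°].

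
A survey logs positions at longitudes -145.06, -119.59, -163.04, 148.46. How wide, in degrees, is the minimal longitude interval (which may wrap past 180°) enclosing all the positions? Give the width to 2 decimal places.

91.95°

Sort the longitudes: -163.04°, -145.06°, -119.59°, +148.46°.
Eastward gaps between consecutive values (wrapping around): 17.98°, 25.47°, 268.05°, 48.50°.
Largest gap = 268.05° ⇒ minimal covering band is its complement: 360° − 268.05° = 91.95°.
Band runs from +148.46° eastward to -119.59°, crossing the antimeridian.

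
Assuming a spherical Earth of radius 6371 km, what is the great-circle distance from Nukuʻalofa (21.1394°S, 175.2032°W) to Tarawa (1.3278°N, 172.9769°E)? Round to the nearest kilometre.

Δλ = 172.9769 − -175.2032 = 348.1801°; wrapped into (−180°, 180°]: -11.8199°.
Δφ = 1.3278 − -21.1394 = 22.4672°.
a = sin²(Δφ/2) + cos φ₁ · cos φ₂ · sin²(Δλ/2) = 0.047837.
c = 2·atan2(√a, √(1−a)) = 0.44100 rad → d = 6371·c ≈ 2809.59 km.

2810 km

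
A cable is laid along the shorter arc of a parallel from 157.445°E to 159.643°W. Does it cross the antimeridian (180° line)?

Yes

Naïve |-159.643 − 157.445| = 317.088° > 180°, so the shorter arc goes the other way round — across 180°.
Signed shortest Δλ = ((-159.643 − 157.445 + 180) mod 360) − 180 = 42.912°.
Going east by 42.912° from +157.445° passes through 180° before reaching -159.643°.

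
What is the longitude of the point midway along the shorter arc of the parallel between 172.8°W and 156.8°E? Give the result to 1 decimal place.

172.0°E

Signed shortest Δλ from -172.8° to +156.8° is -30.4°.
Midpoint longitude = -172.8° + (-30.4°)/2 = -172.8° − 15.2° = -188.0°.
Normalise into (−180°, 180°]: +172.0°.
(The naïve average (-172.8 + +156.8)/2 = -8.0° is on the wrong side of the globe.)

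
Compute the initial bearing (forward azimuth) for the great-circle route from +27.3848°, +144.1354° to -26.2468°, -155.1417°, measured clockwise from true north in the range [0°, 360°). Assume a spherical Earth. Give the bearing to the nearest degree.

Δλ = -155.1417 − 144.1354 = -299.2771°; wrapped into (−180°, 180°]: 60.7229°.
θ = atan2( sin Δλ · cos φ₂ , cos φ₁ · sin φ₂ − sin φ₁ · cos φ₂ · cos Δλ )
  = atan2(0.78233, -0.59443) = 127.228° → normalised to [0°, 360°): 127.228°.

127°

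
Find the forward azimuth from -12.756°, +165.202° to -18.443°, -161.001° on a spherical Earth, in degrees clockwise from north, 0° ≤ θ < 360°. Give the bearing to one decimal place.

104.3°

Δλ = -161.001 − 165.202 = -326.203°; wrapped into (−180°, 180°]: 33.797°.
θ = atan2( sin Δλ · cos φ₂ , cos φ₁ · sin φ₂ − sin φ₁ · cos φ₂ · cos Δλ )
  = atan2(0.52768, -0.13449) = 104.298° → normalised to [0°, 360°): 104.298°.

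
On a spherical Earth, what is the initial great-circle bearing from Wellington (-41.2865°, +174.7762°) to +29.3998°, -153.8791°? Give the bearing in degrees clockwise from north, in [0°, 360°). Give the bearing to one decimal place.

27.8°

Δλ = -153.8791 − 174.7762 = -328.6553°; wrapped into (−180°, 180°]: 31.3447°.
θ = atan2( sin Δλ · cos φ₂ , cos φ₁ · sin φ₂ − sin φ₁ · cos φ₂ · cos Δλ )
  = atan2(0.45319, 0.85982) = 27.793° → normalised to [0°, 360°): 27.793°.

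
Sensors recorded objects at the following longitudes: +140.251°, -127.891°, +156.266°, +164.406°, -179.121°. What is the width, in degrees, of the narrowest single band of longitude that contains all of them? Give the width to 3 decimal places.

91.858°

Sort the longitudes: -179.121°, -127.891°, +140.251°, +156.266°, +164.406°.
Eastward gaps between consecutive values (wrapping around): 51.230°, 268.142°, 16.015°, 8.140°, 16.473°.
Largest gap = 268.142° ⇒ minimal covering band is its complement: 360° − 268.142° = 91.858°.
Band runs from +140.251° eastward to -127.891°, crossing the antimeridian.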